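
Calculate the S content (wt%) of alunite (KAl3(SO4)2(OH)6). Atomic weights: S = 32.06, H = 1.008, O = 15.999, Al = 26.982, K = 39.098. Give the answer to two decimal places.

Molar mass of KAl3(SO4)2(OH)6: 1×39.098 + 3×26.982 + 2×32.06 + 14×15.999 + 6×1.008 = 414.198 g/mol.
Mass of S per formula unit: 2 × 32.06 = 64.120 g.
Weight fraction S = 64.120 / 414.198 = 0.1548.

15.48 wt%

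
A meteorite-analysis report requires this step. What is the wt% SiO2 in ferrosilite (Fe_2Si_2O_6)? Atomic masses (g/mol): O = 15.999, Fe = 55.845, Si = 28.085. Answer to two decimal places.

M(Fe_2Si_2O_6) = 263.854 g/mol; M(SiO2) = 60.083 g/mol.
Moles SiO2 per formula unit = 2 Si ÷ 1 = 2.0000.
SiO2 fraction = (2.0000 × 60.083) / 263.854 = 120.166/263.854 = 0.4554.

45.54 wt%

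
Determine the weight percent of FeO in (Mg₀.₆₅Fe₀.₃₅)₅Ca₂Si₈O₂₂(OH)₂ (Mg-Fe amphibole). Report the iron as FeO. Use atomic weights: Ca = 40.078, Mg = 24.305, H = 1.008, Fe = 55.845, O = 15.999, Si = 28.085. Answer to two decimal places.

Formula mass = 867.548 g/mol.
1.75 Fe → 1.7500 mol FeO per formula unit; M(FeO) = 71.844, so FeO mass = 125.727 g.
125.727/867.548 × 100 = 14.49 wt%.

14.49 wt%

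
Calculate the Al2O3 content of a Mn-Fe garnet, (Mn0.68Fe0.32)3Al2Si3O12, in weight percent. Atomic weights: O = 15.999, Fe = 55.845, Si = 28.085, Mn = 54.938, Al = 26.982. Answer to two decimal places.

20.56 wt%

M((Mn0.68Fe0.32)3Al2Si3O12) = 495.892 g/mol; M(Al2O3) = 101.961 g/mol.
Moles Al2O3 per formula unit = 2 Al ÷ 2 = 1.0000.
Al2O3 fraction = (1.0000 × 101.961) / 495.892 = 101.961/495.892 = 0.2056.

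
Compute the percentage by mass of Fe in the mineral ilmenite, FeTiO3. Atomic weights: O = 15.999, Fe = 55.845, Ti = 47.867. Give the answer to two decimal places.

36.81 mass %

M(FeTiO3) = 151.709 g/mol.
Fe contributes 1 × 55.845 = 55.845 g per mole.
55.845/151.709 = 0.3681 → 36.81%.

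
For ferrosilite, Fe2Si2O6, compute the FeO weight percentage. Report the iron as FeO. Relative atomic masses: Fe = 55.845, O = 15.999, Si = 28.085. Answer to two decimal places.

54.46 wt%

M(Fe2Si2O6) = 263.854 g/mol; M(FeO) = 71.844 g/mol.
Moles FeO per formula unit = 2 Fe ÷ 1 = 2.0000.
FeO fraction = (2.0000 × 71.844) / 263.854 = 143.688/263.854 = 0.5446.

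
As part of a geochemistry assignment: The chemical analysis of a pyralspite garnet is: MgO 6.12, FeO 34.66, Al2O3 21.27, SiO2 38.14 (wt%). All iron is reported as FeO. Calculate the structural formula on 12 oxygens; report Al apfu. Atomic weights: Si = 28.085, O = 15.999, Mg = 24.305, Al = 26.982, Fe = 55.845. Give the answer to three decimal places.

MgO (M=40.304): mol = 0.15185; Mg = 0.15185, O = 0.15185.
FeO (M=71.844): mol = 0.48243; Fe = 0.48243, O = 0.48243.
Al2O3 (M=101.961): mol = 0.20861; Al = 0.41722, O = 0.62583.
SiO2 (M=60.083): mol = 0.63479; Si = 0.63479, O = 1.26958.
ΣO = 2.52969; factor = 12/ΣO = 4.74366.
Al apfu = 0.41722 × 4.74366 = 1.979.

1.979 Al apfu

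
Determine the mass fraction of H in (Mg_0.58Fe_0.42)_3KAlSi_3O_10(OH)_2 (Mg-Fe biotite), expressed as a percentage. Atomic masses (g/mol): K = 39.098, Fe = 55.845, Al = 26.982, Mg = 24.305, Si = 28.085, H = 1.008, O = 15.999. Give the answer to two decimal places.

0.44 weight percent

M((Mg_0.58Fe_0.42)_3KAlSi_3O_10(OH)_2) = 456.994 g/mol.
H contributes 2 × 1.008 = 2.016 g per mole.
2.016/456.994 = 0.0044 → 0.44%.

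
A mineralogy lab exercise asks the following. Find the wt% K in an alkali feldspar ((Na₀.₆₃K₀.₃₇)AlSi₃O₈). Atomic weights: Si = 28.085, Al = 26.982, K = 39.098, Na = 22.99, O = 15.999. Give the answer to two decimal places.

5.39 weight percent

M((Na₀.₆₃K₀.₃₇)AlSi₃O₈) = 268.179 g/mol.
K contributes 0.37 × 39.098 = 14.466 g per mole.
14.466/268.179 = 0.0539 → 5.39%.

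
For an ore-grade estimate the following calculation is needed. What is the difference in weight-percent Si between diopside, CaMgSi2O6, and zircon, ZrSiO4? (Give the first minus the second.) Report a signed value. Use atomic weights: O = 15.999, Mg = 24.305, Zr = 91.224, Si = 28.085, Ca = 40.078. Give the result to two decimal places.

10.62 percentage points

M(CaMgSi2O6) = 216.547 g/mol, so wt% Si = 56.170/216.547 × 100 = 25.94%.
M(ZrSiO4) = 183.305 g/mol, so wt% Si = 28.085/183.305 × 100 = 15.32%.
25.94 − 15.32 = 10.62 pp.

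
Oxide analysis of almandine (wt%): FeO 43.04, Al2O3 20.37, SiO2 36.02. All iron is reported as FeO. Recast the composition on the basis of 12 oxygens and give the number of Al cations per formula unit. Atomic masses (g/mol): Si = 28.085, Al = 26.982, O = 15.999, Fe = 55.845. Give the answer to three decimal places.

2.000 Al apfu

FeO (M=71.844): mol = 0.59908; Fe = 0.59908, O = 0.59908.
Al2O3 (M=101.961): mol = 0.19978; Al = 0.39956, O = 0.59934.
SiO2 (M=60.083): mol = 0.59950; Si = 0.59950, O = 1.19900.
ΣO = 2.39742; factor = 12/ΣO = 5.00538.
Al apfu = 0.39956 × 5.00538 = 2.000.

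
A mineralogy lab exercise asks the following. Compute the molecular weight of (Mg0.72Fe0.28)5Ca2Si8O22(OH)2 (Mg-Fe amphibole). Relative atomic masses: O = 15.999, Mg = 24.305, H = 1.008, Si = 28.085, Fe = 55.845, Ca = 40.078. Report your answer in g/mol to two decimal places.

Mg: 3.60 × 24.305 = 87.4980
Fe: 1.40 × 55.845 = 78.1830
Ca: 2 × 40.078 = 80.1560
Si: 8 × 28.085 = 224.6800
O: 24 × 15.999 = 383.9760
H: 2 × 1.008 = 2.0160
Summing the contributions gives the formula mass.

856.51 g/mol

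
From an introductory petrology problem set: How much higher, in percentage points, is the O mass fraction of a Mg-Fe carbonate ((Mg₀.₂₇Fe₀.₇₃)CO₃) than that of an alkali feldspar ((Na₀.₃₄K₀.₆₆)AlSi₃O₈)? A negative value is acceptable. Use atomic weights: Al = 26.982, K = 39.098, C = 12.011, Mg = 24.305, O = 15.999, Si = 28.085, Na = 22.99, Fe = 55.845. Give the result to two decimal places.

M((Mg₀.₂₇Fe₀.₇₃)CO₃) = 107.337 g/mol, so wt% O = 47.997/107.337 × 100 = 44.72%.
M((Na₀.₃₄K₀.₆₆)AlSi₃O₈) = 272.850 g/mol, so wt% O = 127.992/272.850 × 100 = 46.91%.
44.72 − 46.91 = -2.19 pp.

-2.19 percentage points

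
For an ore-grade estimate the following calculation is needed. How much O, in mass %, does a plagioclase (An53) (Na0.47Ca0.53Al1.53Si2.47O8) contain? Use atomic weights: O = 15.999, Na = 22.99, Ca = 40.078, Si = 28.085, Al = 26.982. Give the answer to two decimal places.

M(Na0.47Ca0.53Al1.53Si2.47O8) = 270.691 g/mol.
O contributes 8 × 15.999 = 127.992 g per mole.
127.992/270.691 = 0.4728 → 47.28%.

47.28 mass %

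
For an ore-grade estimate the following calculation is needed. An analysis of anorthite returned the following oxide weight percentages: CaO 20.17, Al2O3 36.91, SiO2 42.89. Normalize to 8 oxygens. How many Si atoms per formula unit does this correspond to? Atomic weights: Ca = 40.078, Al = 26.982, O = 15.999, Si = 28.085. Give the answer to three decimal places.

1.987 Si apfu

20.17 wt% CaO ÷ 56.077 g/mol = 0.35968 mol, giving 0.35968 Ca and 0.35968 O.
36.91 wt% Al2O3 ÷ 101.961 g/mol = 0.36200 mol, giving 0.72400 Al and 1.08600 O.
42.89 wt% SiO2 ÷ 60.083 g/mol = 0.71385 mol, giving 0.71385 Si and 1.42770 O.
Oxygen sums to 2.87338; scaling by 8/2.87338 = 2.78418 puts the formula on 8 O.
Si: 0.71385 × 2.78418 = 1.987 atoms per formula unit.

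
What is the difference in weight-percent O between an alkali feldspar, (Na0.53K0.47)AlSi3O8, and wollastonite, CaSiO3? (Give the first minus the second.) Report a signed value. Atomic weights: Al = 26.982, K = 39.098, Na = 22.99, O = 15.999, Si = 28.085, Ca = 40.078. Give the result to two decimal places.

M((Na0.53K0.47)AlSi3O8) = 269.790 g/mol, so wt% O = 127.992/269.790 × 100 = 47.44%.
M(CaSiO3) = 116.160 g/mol, so wt% O = 47.997/116.160 × 100 = 41.32%.
47.44 − 41.32 = 6.12 pp.

6.12 percentage points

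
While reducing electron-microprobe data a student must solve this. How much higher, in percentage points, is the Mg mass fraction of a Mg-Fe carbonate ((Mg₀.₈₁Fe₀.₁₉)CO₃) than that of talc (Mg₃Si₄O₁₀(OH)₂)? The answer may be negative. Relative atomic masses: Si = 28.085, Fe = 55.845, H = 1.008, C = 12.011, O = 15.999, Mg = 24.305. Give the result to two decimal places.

2.57 percentage points

Mg in (Mg₀.₈₁Fe₀.₁₉)CO₃: molar mass 90.306 g/mol; 0.81×24.305 = 19.687 g → 21.80 wt%.
Mg in Mg₃Si₄O₁₀(OH)₂: molar mass 379.259 g/mol; 3×24.305 = 72.915 g → 19.23 wt%.
Difference = 21.80 − 19.23 = 2.57 percentage points.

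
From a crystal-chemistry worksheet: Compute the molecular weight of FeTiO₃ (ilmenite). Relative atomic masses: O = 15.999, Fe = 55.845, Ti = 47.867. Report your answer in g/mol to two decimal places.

151.71 g/mol

The formula mass is the sum 1*55.845 + 1*47.867 + 3*15.999.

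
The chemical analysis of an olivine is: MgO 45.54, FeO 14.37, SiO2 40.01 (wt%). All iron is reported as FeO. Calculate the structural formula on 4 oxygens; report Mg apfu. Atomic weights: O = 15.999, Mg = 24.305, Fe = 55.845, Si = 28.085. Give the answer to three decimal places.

1.698 Mg apfu

45.54 wt% MgO ÷ 40.304 g/mol = 1.12991 mol, giving 1.12991 Mg and 1.12991 O.
14.37 wt% FeO ÷ 71.844 g/mol = 0.20002 mol, giving 0.20002 Fe and 0.20002 O.
40.01 wt% SiO2 ÷ 60.083 g/mol = 0.66591 mol, giving 0.66591 Si and 1.33182 O.
Oxygen sums to 2.66175; scaling by 4/2.66175 = 1.50277 puts the formula on 4 O.
Mg: 1.12991 × 1.50277 = 1.698 atoms per formula unit.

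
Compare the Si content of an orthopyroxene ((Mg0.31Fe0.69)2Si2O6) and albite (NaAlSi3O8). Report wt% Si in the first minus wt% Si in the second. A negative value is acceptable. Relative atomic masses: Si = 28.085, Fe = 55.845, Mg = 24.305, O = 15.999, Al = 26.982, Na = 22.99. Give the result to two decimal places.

-9.14 percentage points

First mineral: 56.170 g Si in 244.299 g formula = 22.99 wt% Si.
Second mineral: 84.255 g Si in 262.219 g formula = 32.13 wt% Si.
22.99% − 32.13% gives a difference of -9.14 percentage points.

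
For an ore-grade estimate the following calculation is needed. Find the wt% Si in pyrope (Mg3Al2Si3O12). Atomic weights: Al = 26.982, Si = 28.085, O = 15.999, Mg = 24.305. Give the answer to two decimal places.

20.90 weight percent

Formula mass = 3*24.305 + 2*26.982 + 3*28.085 + 12*15.999 = 403.122 g/mol, of which 84.255 g is Si.
So Si makes up 84.255/403.122 = 0.2090 of the mass, i.e. 20.90%.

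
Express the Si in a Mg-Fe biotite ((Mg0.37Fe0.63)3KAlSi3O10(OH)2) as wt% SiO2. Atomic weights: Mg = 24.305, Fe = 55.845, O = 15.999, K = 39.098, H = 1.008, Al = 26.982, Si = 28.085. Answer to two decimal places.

37.80 wt%

Formula mass = 476.865 g/mol.
3 Si → 3.0000 mol SiO2 per formula unit; M(SiO2) = 60.083, so SiO2 mass = 180.249 g.
180.249/476.865 × 100 = 37.80 wt%.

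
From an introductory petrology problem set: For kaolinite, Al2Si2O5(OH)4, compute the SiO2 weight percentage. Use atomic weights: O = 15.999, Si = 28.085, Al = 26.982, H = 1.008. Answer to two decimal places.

M(Al2Si2O5(OH)4) = 258.157 g/mol; M(SiO2) = 60.083 g/mol.
Moles SiO2 per formula unit = 2 Si ÷ 1 = 2.0000.
SiO2 fraction = (2.0000 × 60.083) / 258.157 = 120.166/258.157 = 0.4655.

46.55 wt%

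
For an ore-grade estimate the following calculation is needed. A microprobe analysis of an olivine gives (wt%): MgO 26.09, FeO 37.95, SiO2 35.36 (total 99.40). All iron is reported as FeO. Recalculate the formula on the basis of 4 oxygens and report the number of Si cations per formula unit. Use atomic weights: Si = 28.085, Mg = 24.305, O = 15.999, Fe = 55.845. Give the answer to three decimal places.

1.001 Si apfu

MgO: 26.09/40.304 = 0.64733 mol → 0.64733 mol Mg, 0.64733 mol O.
FeO: 37.95/71.844 = 0.52823 mol → 0.52823 mol Fe, 0.52823 mol O.
SiO2: 35.36/60.083 = 0.58852 mol → 0.58852 mol Si, 1.17704 mol O.
Total oxygen = 2.35260 mol. Normalization factor = 4/2.35260 = 1.70025.
Si per 4 O = 0.58852 × 1.70025 = 1.001.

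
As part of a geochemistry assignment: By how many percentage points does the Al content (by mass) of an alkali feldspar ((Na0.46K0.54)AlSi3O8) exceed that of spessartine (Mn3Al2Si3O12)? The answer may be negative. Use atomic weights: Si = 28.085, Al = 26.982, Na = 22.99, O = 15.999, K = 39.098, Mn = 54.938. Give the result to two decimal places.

Al in (Na0.46K0.54)AlSi3O8: molar mass 270.917 g/mol; 1×26.982 = 26.982 g → 9.96 wt%.
Al in Mn3Al2Si3O12: molar mass 495.021 g/mol; 2×26.982 = 53.964 g → 10.90 wt%.
Difference = 9.96 − 10.90 = -0.94 percentage points.

-0.94 percentage points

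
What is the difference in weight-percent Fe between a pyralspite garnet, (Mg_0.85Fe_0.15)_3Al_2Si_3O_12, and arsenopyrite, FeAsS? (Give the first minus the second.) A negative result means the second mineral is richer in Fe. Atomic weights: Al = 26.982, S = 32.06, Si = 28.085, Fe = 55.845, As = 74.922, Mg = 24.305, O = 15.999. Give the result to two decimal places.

M((Mg_0.85Fe_0.15)_3Al_2Si_3O_12) = 417.315 g/mol, so wt% Fe = 25.130/417.315 × 100 = 6.02%.
M(FeAsS) = 162.827 g/mol, so wt% Fe = 55.845/162.827 × 100 = 34.30%.
6.02 − 34.30 = -28.28 pp.

-28.28 percentage points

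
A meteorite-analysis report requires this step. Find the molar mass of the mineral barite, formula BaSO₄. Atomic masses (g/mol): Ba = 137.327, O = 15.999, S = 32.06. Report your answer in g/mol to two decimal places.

M = 1×137.327 + 1×32.06 + 4×15.999

233.38 g/mol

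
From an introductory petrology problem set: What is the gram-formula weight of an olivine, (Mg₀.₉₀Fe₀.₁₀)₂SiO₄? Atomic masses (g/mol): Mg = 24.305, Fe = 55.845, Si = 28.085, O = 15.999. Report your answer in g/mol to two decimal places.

147.00 g/mol

M = 1.80(24.305) + 0.20(55.845) + 1(28.085) + 4(15.999)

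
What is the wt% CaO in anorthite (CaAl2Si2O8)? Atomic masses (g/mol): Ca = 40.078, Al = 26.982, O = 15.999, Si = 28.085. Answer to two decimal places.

M(CaAl2Si2O8) = 278.204 g/mol; M(CaO) = 56.077 g/mol.
Moles CaO per formula unit = 1 Ca ÷ 1 = 1.0000.
CaO fraction = (1.0000 × 56.077) / 278.204 = 56.077/278.204 = 0.2016.

20.16 wt%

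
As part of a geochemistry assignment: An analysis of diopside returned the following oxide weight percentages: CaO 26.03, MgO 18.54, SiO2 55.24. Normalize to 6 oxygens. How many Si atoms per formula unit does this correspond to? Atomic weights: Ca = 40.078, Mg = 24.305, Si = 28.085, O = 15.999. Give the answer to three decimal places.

1.997 Si apfu

CaO (M=56.077): mol = 0.46418; Ca = 0.46418, O = 0.46418.
MgO (M=40.304): mol = 0.46000; Mg = 0.46000, O = 0.46000.
SiO2 (M=60.083): mol = 0.91939; Si = 0.91939, O = 1.83878.
ΣO = 2.76296; factor = 6/ΣO = 2.17158.
Si apfu = 0.91939 × 2.17158 = 1.997.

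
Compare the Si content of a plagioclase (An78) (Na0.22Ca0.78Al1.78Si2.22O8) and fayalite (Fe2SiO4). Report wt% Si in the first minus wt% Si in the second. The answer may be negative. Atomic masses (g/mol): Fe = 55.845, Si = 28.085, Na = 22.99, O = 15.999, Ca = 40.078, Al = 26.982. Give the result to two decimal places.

8.92 percentage points

M(Na0.22Ca0.78Al1.78Si2.22O8) = 274.687 g/mol, so wt% Si = 62.349/274.687 × 100 = 22.70%.
M(Fe2SiO4) = 203.771 g/mol, so wt% Si = 28.085/203.771 × 100 = 13.78%.
22.70 − 13.78 = 8.92 pp.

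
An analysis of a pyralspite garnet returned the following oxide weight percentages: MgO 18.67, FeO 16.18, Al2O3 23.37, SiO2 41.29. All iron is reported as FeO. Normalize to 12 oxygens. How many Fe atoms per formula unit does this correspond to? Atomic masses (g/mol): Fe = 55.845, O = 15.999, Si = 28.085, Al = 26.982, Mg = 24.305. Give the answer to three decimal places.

18.67 wt% MgO ÷ 40.304 g/mol = 0.46323 mol, giving 0.46323 Mg and 0.46323 O.
16.18 wt% FeO ÷ 71.844 g/mol = 0.22521 mol, giving 0.22521 Fe and 0.22521 O.
23.37 wt% Al2O3 ÷ 101.961 g/mol = 0.22921 mol, giving 0.45842 Al and 0.68763 O.
41.29 wt% SiO2 ÷ 60.083 g/mol = 0.68722 mol, giving 0.68722 Si and 1.37444 O.
Oxygen sums to 2.75051; scaling by 12/2.75051 = 4.36283 puts the formula on 12 O.
Fe: 0.22521 × 4.36283 = 0.983 atoms per formula unit.

0.983 Fe apfu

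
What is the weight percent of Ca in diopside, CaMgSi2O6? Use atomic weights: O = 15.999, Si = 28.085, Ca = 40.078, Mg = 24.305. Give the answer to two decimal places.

Molar mass of CaMgSi2O6: 1·40.078 + 1·24.305 + 2·28.085 + 6·15.999 = 216.547 g/mol.
Mass of Ca per formula unit: 1 × 40.078 = 40.078 g.
Weight fraction Ca = 40.078 / 216.547 = 0.1851.

18.51 weight percent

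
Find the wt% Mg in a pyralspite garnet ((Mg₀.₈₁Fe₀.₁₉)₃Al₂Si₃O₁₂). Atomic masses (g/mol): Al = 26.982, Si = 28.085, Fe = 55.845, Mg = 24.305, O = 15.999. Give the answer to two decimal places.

14.03 weight percent

M((Mg₀.₈₁Fe₀.₁₉)₃Al₂Si₃O₁₂) = 421.100 g/mol.
Mg contributes 2.43 × 24.305 = 59.061 g per mole.
59.061/421.100 = 0.1403 → 14.03%.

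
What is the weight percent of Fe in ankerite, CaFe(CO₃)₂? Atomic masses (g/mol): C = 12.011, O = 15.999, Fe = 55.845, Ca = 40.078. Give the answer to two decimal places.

M(CaFe(CO₃)₂) = 215.939 g/mol.
Fe contributes 1 × 55.845 = 55.845 g per mole.
55.845/215.939 = 0.2586 → 25.86%.

25.86 mass %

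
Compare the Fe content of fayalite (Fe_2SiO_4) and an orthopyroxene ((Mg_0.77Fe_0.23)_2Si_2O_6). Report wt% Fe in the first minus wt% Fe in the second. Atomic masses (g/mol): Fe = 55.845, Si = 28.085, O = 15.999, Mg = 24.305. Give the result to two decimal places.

First mineral: 111.690 g Fe in 203.771 g formula = 54.81 wt% Fe.
Second mineral: 25.689 g Fe in 215.282 g formula = 11.93 wt% Fe.
54.81% − 11.93% gives a difference of 42.88 percentage points.

42.88 percentage points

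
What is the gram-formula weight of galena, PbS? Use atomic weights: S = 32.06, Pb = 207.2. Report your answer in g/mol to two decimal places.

239.26 g/mol

M = 1×207.2 + 1×32.06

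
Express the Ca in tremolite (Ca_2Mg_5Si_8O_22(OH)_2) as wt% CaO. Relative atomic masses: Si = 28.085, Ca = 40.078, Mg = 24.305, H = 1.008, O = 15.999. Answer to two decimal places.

Molar mass of Ca_2Mg_5Si_8O_22(OH)_2 = 2×40.078 + 5×24.305 + 8×28.085 + 24×15.999 + 2×1.008 = 812.353 g/mol.
Each formula unit contains 2 Ca, equivalent to 2/1 = 2.0000 mol CaO.
M(CaO) = 1×40.078 + 1×15.999 = 56.077 g/mol.
Mass of CaO per formula unit = 2.0000 × 56.077 = 112.154 g.
CaO wt% = 112.154 / 812.353 × 100 = 13.81%.

13.81 wt%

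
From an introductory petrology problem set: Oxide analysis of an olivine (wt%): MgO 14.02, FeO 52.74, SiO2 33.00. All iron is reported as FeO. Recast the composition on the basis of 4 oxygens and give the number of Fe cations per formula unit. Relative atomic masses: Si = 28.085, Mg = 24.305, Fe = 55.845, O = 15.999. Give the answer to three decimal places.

1.347 Fe apfu

MgO: 14.02/40.304 = 0.34786 mol → 0.34786 mol Mg, 0.34786 mol O.
FeO: 52.74/71.844 = 0.73409 mol → 0.73409 mol Fe, 0.73409 mol O.
SiO2: 33.00/60.083 = 0.54924 mol → 0.54924 mol Si, 1.09848 mol O.
Total oxygen = 2.18043 mol. Normalization factor = 4/2.18043 = 1.83450.
Fe per 4 O = 0.73409 × 1.83450 = 1.347.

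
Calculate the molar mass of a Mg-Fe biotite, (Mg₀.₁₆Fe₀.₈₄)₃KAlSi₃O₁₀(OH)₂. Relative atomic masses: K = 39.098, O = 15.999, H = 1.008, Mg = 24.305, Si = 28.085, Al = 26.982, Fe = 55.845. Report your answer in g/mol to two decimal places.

Mg: 0.48 × 24.305 = 11.6664
Fe: 2.52 × 55.845 = 140.7294
K: 1 × 39.098 = 39.0980
Al: 1 × 26.982 = 26.9820
Si: 3 × 28.085 = 84.2550
O: 12 × 15.999 = 191.9880
H: 2 × 1.008 = 2.0160
Summing the contributions gives the formula mass.

496.73 g/mol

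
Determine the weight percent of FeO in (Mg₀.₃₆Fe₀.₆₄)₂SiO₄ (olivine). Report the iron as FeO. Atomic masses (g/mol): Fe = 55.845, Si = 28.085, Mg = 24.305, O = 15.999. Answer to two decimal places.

50.79 wt%

Molar mass of (Mg₀.₃₆Fe₀.₆₄)₂SiO₄ = 0.72×24.305 + 1.28×55.845 + 1×28.085 + 4×15.999 = 181.062 g/mol.
Each formula unit contains 1.28 Fe, equivalent to 1.28/1 = 1.2800 mol FeO.
M(FeO) = 1×55.845 + 1×15.999 = 71.844 g/mol.
Mass of FeO per formula unit = 1.2800 × 71.844 = 91.960 g.
FeO wt% = 91.960 / 181.062 × 100 = 50.79%.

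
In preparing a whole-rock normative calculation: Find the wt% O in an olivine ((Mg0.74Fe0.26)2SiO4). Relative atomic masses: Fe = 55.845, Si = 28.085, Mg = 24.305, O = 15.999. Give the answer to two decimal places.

Formula mass = 1.48·24.305 + 0.52·55.845 + 1·28.085 + 4·15.999 = 157.092 g/mol, of which 63.996 g is O.
So O makes up 63.996/157.092 = 0.4074 of the mass, i.e. 40.74%.

40.74 weight percent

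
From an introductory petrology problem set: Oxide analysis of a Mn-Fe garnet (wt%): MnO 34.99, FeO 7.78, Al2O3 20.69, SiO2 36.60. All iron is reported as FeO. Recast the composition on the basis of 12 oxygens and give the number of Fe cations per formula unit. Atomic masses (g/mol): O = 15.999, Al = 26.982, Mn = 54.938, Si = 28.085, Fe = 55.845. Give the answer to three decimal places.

0.535 Fe apfu

MnO (M=70.937): mol = 0.49325; Mn = 0.49325, O = 0.49325.
FeO (M=71.844): mol = 0.10829; Fe = 0.10829, O = 0.10829.
Al2O3 (M=101.961): mol = 0.20292; Al = 0.40584, O = 0.60876.
SiO2 (M=60.083): mol = 0.60916; Si = 0.60916, O = 1.21832.
ΣO = 2.42862; factor = 12/ΣO = 4.94108.
Fe apfu = 0.10829 × 4.94108 = 0.535.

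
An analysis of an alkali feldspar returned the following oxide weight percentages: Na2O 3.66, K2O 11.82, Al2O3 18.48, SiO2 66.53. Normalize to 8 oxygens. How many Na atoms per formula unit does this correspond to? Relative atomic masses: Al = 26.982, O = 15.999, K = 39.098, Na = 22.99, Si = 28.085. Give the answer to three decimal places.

0.321 Na apfu

Na2O: 3.66/61.979 = 0.05905 mol → 0.11810 mol Na, 0.05905 mol O.
K2O: 11.82/94.195 = 0.12548 mol → 0.25096 mol K, 0.12548 mol O.
Al2O3: 18.48/101.961 = 0.18125 mol → 0.36250 mol Al, 0.54375 mol O.
SiO2: 66.53/60.083 = 1.10730 mol → 1.10730 mol Si, 2.21460 mol O.
Total oxygen = 2.94288 mol. Normalization factor = 8/2.94288 = 2.71843.
Na per 8 O = 0.11810 × 2.71843 = 0.321.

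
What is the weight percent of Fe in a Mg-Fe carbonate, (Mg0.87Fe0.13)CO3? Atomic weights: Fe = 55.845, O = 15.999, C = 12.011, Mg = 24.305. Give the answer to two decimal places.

Formula mass = 0.87·24.305 + 0.13·55.845 + 1·12.011 + 3·15.999 = 88.413 g/mol, of which 7.260 g is Fe.
So Fe makes up 7.260/88.413 = 0.0821 of the mass, i.e. 8.21%.

8.21 mass %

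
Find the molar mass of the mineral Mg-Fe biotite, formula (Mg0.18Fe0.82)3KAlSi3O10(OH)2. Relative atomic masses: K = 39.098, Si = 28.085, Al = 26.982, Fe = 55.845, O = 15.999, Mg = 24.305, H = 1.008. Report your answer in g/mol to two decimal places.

Mg: 0.54 × 24.305 = 13.1247
Fe: 2.46 × 55.845 = 137.3787
K: 1 × 39.098 = 39.0980
Al: 1 × 26.982 = 26.9820
Si: 3 × 28.085 = 84.2550
O: 12 × 15.999 = 191.9880
H: 2 × 1.008 = 2.0160
Summing the contributions gives the formula mass.

494.84 g/mol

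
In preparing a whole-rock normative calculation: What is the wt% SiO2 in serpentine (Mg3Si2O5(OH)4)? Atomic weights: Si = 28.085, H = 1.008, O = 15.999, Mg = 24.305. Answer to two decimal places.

M(Mg3Si2O5(OH)4) = 277.108 g/mol; M(SiO2) = 60.083 g/mol.
Moles SiO2 per formula unit = 2 Si ÷ 1 = 2.0000.
SiO2 fraction = (2.0000 × 60.083) / 277.108 = 120.166/277.108 = 0.4336.

43.36 wt%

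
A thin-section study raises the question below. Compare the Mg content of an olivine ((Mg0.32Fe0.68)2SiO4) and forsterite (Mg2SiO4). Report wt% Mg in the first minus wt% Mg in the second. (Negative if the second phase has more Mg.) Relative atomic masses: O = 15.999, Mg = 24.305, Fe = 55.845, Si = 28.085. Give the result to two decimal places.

Mg in (Mg0.32Fe0.68)2SiO4: molar mass 183.585 g/mol; 0.64×24.305 = 15.555 g → 8.47 wt%.
Mg in Mg2SiO4: molar mass 140.691 g/mol; 2×24.305 = 48.610 g → 34.55 wt%.
Difference = 8.47 − 34.55 = -26.08 percentage points.

-26.08 percentage points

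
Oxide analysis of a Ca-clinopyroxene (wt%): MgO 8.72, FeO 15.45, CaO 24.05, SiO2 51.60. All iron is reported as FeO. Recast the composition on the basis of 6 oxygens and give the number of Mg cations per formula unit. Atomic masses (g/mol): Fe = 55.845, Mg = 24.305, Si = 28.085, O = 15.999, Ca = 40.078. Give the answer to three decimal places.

0.504 Mg apfu

8.72 wt% MgO ÷ 40.304 g/mol = 0.21636 mol, giving 0.21636 Mg and 0.21636 O.
15.45 wt% FeO ÷ 71.844 g/mol = 0.21505 mol, giving 0.21505 Fe and 0.21505 O.
24.05 wt% CaO ÷ 56.077 g/mol = 0.42887 mol, giving 0.42887 Ca and 0.42887 O.
51.60 wt% SiO2 ÷ 60.083 g/mol = 0.85881 mol, giving 0.85881 Si and 1.71762 O.
Oxygen sums to 2.57790; scaling by 6/2.57790 = 2.32748 puts the formula on 6 O.
Mg: 0.21636 × 2.32748 = 0.504 atoms per formula unit.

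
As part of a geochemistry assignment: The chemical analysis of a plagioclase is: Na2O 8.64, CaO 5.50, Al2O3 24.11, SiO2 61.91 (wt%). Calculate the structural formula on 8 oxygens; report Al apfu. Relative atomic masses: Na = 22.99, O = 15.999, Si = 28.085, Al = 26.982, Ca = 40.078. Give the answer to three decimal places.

1.258 Al apfu

Na2O (M=61.979): mol = 0.13940; Na = 0.27880, O = 0.13940.
CaO (M=56.077): mol = 0.09808; Ca = 0.09808, O = 0.09808.
Al2O3 (M=101.961): mol = 0.23646; Al = 0.47292, O = 0.70938.
SiO2 (M=60.083): mol = 1.03041; Si = 1.03041, O = 2.06082.
ΣO = 3.00768; factor = 8/ΣO = 2.65986.
Al apfu = 0.47292 × 2.65986 = 1.258.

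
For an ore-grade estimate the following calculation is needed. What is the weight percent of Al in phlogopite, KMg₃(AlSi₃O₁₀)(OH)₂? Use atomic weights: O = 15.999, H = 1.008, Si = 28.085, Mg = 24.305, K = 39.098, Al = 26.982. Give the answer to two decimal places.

6.47 weight percent

Molar mass of KMg₃(AlSi₃O₁₀)(OH)₂: 1*39.098 + 3*24.305 + 1*26.982 + 3*28.085 + 12*15.999 + 2*1.008 = 417.254 g/mol.
Mass of Al per formula unit: 1 × 26.982 = 26.982 g.
Weight fraction Al = 26.982 / 417.254 = 0.0647.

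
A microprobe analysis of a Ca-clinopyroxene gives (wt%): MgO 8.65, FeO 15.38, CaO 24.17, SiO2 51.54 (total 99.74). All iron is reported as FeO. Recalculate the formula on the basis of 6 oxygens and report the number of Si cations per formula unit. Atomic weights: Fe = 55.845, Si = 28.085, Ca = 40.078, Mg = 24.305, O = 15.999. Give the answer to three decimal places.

8.65 wt% MgO ÷ 40.304 g/mol = 0.21462 mol, giving 0.21462 Mg and 0.21462 O.
15.38 wt% FeO ÷ 71.844 g/mol = 0.21407 mol, giving 0.21407 Fe and 0.21407 O.
24.17 wt% CaO ÷ 56.077 g/mol = 0.43101 mol, giving 0.43101 Ca and 0.43101 O.
51.54 wt% SiO2 ÷ 60.083 g/mol = 0.85781 mol, giving 0.85781 Si and 1.71562 O.
Oxygen sums to 2.57532; scaling by 6/2.57532 = 2.32981 puts the formula on 6 O.
Si: 0.85781 × 2.32981 = 1.999 atoms per formula unit.

1.999 Si apfu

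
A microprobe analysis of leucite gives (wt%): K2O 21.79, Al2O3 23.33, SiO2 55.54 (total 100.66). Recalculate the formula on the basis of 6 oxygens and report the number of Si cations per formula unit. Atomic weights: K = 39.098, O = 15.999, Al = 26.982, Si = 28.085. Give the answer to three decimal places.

21.79 wt% K2O ÷ 94.195 g/mol = 0.23133 mol, giving 0.46266 K and 0.23133 O.
23.33 wt% Al2O3 ÷ 101.961 g/mol = 0.22881 mol, giving 0.45762 Al and 0.68643 O.
55.54 wt% SiO2 ÷ 60.083 g/mol = 0.92439 mol, giving 0.92439 Si and 1.84878 O.
Oxygen sums to 2.76654; scaling by 6/2.76654 = 2.16877 puts the formula on 6 O.
Si: 0.92439 × 2.16877 = 2.005 atoms per formula unit.

2.005 Si apfu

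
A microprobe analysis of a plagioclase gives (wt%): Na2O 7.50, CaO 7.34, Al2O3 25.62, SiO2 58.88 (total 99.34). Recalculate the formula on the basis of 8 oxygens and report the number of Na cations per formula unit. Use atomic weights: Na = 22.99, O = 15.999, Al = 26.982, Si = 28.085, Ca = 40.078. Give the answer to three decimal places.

0.653 Na apfu

7.50 wt% Na2O ÷ 61.979 g/mol = 0.12101 mol, giving 0.24202 Na and 0.12101 O.
7.34 wt% CaO ÷ 56.077 g/mol = 0.13089 mol, giving 0.13089 Ca and 0.13089 O.
25.62 wt% Al2O3 ÷ 101.961 g/mol = 0.25127 mol, giving 0.50254 Al and 0.75381 O.
58.88 wt% SiO2 ÷ 60.083 g/mol = 0.97998 mol, giving 0.97998 Si and 1.95996 O.
Oxygen sums to 2.96567; scaling by 8/2.96567 = 2.69754 puts the formula on 8 O.
Na: 0.24202 × 2.69754 = 0.653 atoms per formula unit.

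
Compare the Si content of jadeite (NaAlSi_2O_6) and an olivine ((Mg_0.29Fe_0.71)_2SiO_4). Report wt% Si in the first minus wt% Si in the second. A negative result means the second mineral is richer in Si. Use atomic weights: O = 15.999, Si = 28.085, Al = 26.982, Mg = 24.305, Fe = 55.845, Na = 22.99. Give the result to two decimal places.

12.65 percentage points

Si in NaAlSi_2O_6: molar mass 202.136 g/mol; 2×28.085 = 56.170 g → 27.79 wt%.
Si in (Mg_0.29Fe_0.71)_2SiO_4: molar mass 185.478 g/mol; 1×28.085 = 28.085 g → 15.14 wt%.
Difference = 27.79 − 15.14 = 12.65 percentage points.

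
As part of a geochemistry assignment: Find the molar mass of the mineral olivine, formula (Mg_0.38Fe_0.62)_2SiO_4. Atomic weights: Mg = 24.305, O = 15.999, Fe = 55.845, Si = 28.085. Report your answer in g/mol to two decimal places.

179.80 g/mol

The formula mass is the sum 0.76(24.305) + 1.24(55.845) + 1(28.085) + 4(15.999).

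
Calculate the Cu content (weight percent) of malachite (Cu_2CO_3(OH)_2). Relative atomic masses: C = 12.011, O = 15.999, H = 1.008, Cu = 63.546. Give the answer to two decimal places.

M(Cu_2CO_3(OH)_2) = 221.114 g/mol.
Cu contributes 2 × 63.546 = 127.092 g per mole.
127.092/221.114 = 0.5748 → 57.48%.

57.48 weight percent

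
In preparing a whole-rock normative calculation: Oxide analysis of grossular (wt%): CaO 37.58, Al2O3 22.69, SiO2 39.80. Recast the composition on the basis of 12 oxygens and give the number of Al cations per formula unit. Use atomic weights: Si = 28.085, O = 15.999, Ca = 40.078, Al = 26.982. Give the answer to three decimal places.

37.58 wt% CaO ÷ 56.077 g/mol = 0.67015 mol, giving 0.67015 Ca and 0.67015 O.
22.69 wt% Al2O3 ÷ 101.961 g/mol = 0.22254 mol, giving 0.44508 Al and 0.66762 O.
39.80 wt% SiO2 ÷ 60.083 g/mol = 0.66242 mol, giving 0.66242 Si and 1.32484 O.
Oxygen sums to 2.66261; scaling by 12/2.66261 = 4.50686 puts the formula on 12 O.
Al: 0.44508 × 4.50686 = 2.006 atoms per formula unit.

2.006 Al apfu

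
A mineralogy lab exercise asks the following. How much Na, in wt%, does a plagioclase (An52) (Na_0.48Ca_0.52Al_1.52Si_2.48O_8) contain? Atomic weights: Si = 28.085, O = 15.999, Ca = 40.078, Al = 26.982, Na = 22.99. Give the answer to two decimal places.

Formula mass = 0.48·22.99 + 0.52·40.078 + 1.52·26.982 + 2.48·28.085 + 8·15.999 = 270.531 g/mol, of which 11.035 g is Na.
So Na makes up 11.035/270.531 = 0.0408 of the mass, i.e. 4.08%.

4.08 wt%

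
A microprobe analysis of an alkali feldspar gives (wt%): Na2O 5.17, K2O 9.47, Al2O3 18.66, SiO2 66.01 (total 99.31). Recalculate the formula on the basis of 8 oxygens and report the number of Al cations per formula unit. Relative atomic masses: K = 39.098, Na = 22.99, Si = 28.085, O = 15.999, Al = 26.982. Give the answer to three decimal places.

0.999 Al apfu

Na2O: 5.17/61.979 = 0.08342 mol → 0.16684 mol Na, 0.08342 mol O.
K2O: 9.47/94.195 = 0.10054 mol → 0.20108 mol K, 0.10054 mol O.
Al2O3: 18.66/101.961 = 0.18301 mol → 0.36602 mol Al, 0.54903 mol O.
SiO2: 66.01/60.083 = 1.09865 mol → 1.09865 mol Si, 2.19730 mol O.
Total oxygen = 2.93029 mol. Normalization factor = 8/2.93029 = 2.73011.
Al per 8 O = 0.36602 × 2.73011 = 0.999.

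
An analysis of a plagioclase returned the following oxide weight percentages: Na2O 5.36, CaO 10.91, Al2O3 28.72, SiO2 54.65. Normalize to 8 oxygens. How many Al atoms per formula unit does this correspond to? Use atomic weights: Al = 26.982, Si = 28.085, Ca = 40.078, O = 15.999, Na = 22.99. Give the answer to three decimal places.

1.530 Al apfu

5.36 wt% Na2O ÷ 61.979 g/mol = 0.08648 mol, giving 0.17296 Na and 0.08648 O.
10.91 wt% CaO ÷ 56.077 g/mol = 0.19455 mol, giving 0.19455 Ca and 0.19455 O.
28.72 wt% Al2O3 ÷ 101.961 g/mol = 0.28168 mol, giving 0.56336 Al and 0.84504 O.
54.65 wt% SiO2 ÷ 60.083 g/mol = 0.90958 mol, giving 0.90958 Si and 1.81916 O.
Oxygen sums to 2.94523; scaling by 8/2.94523 = 2.71626 puts the formula on 8 O.
Al: 0.56336 × 2.71626 = 1.530 atoms per formula unit.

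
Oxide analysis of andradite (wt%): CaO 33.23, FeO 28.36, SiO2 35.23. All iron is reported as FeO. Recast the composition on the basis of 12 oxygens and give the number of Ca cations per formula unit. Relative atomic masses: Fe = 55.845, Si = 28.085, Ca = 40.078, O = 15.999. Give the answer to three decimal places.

3.292 Ca apfu

CaO: 33.23/56.077 = 0.59258 mol → 0.59258 mol Ca, 0.59258 mol O.
FeO: 28.36/71.844 = 0.39474 mol → 0.39474 mol Fe, 0.39474 mol O.
SiO2: 35.23/60.083 = 0.58636 mol → 0.58636 mol Si, 1.17272 mol O.
Total oxygen = 2.16004 mol. Normalization factor = 12/2.16004 = 5.55545.
Ca per 12 O = 0.59258 × 5.55545 = 3.292.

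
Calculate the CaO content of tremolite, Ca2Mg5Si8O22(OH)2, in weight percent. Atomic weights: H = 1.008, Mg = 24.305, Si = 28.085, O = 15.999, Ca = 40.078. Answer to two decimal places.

Formula mass = 812.353 g/mol.
2 Ca → 2.0000 mol CaO per formula unit; M(CaO) = 56.077, so CaO mass = 112.154 g.
112.154/812.353 × 100 = 13.81 wt%.

13.81 wt%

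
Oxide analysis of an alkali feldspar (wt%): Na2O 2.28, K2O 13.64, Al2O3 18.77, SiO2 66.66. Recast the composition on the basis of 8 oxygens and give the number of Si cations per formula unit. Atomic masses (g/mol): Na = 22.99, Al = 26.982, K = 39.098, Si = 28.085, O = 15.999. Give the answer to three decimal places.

3.006 Si apfu

Na2O: 2.28/61.979 = 0.03679 mol → 0.07358 mol Na, 0.03679 mol O.
K2O: 13.64/94.195 = 0.14481 mol → 0.28962 mol K, 0.14481 mol O.
Al2O3: 18.77/101.961 = 0.18409 mol → 0.36818 mol Al, 0.55227 mol O.
SiO2: 66.66/60.083 = 1.10947 mol → 1.10947 mol Si, 2.21894 mol O.
Total oxygen = 2.95281 mol. Normalization factor = 8/2.95281 = 2.70928.
Si per 8 O = 1.10947 × 2.70928 = 3.006.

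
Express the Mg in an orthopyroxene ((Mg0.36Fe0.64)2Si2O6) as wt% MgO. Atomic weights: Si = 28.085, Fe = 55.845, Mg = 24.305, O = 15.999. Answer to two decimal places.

Molar mass of (Mg0.36Fe0.64)2Si2O6 = 0.72·24.305 + 1.28·55.845 + 2·28.085 + 6·15.999 = 241.145 g/mol.
Each formula unit contains 0.72 Mg, equivalent to 0.72/1 = 0.7200 mol MgO.
M(MgO) = 1×24.305 + 1×15.999 = 40.304 g/mol.
Mass of MgO per formula unit = 0.7200 × 40.304 = 29.019 g.
MgO wt% = 29.019 / 241.145 × 100 = 12.03%.

12.03 wt%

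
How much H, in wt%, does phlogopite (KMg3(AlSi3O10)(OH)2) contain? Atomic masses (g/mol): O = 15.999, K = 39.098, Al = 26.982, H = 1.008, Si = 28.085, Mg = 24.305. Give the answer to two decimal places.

Molar mass of KMg3(AlSi3O10)(OH)2: 1×39.098 + 3×24.305 + 1×26.982 + 3×28.085 + 12×15.999 + 2×1.008 = 417.254 g/mol.
Mass of H per formula unit: 2 × 1.008 = 2.016 g.
Weight fraction H = 2.016 / 417.254 = 0.0048.

0.48 wt%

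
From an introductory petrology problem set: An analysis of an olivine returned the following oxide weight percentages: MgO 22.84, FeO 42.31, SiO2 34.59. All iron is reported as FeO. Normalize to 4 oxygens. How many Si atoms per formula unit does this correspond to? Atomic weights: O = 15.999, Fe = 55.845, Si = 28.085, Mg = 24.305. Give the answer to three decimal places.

0.998 Si apfu

MgO (M=40.304): mol = 0.56669; Mg = 0.56669, O = 0.56669.
FeO (M=71.844): mol = 0.58891; Fe = 0.58891, O = 0.58891.
SiO2 (M=60.083): mol = 0.57570; Si = 0.57570, O = 1.15140.
ΣO = 2.30700; factor = 4/ΣO = 1.73385.
Si apfu = 0.57570 × 1.73385 = 0.998.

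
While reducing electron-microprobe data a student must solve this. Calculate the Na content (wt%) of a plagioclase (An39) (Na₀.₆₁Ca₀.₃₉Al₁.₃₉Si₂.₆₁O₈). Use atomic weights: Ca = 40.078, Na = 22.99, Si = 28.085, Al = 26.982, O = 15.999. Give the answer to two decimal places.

Molar mass of Na₀.₆₁Ca₀.₃₉Al₁.₃₉Si₂.₆₁O₈: 0.61*22.99 + 0.39*40.078 + 1.39*26.982 + 2.61*28.085 + 8*15.999 = 268.453 g/mol.
Mass of Na per formula unit: 0.61 × 22.99 = 14.024 g.
Weight fraction Na = 14.024 / 268.453 = 0.0522.

5.22 wt%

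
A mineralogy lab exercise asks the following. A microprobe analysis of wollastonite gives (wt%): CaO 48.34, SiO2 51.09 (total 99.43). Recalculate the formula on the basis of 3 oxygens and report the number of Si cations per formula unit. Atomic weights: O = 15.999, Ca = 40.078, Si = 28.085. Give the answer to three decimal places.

48.34 wt% CaO ÷ 56.077 g/mol = 0.86203 mol, giving 0.86203 Ca and 0.86203 O.
51.09 wt% SiO2 ÷ 60.083 g/mol = 0.85032 mol, giving 0.85032 Si and 1.70064 O.
Oxygen sums to 2.56267; scaling by 3/2.56267 = 1.17065 puts the formula on 3 O.
Si: 0.85032 × 1.17065 = 0.995 atoms per formula unit.

0.995 Si apfu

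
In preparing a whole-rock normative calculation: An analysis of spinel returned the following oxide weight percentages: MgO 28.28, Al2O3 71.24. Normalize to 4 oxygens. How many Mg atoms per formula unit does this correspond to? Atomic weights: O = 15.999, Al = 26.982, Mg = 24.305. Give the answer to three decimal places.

1.003 Mg apfu

28.28 wt% MgO ÷ 40.304 g/mol = 0.70167 mol, giving 0.70167 Mg and 0.70167 O.
71.24 wt% Al2O3 ÷ 101.961 g/mol = 0.69870 mol, giving 1.39740 Al and 2.09610 O.
Oxygen sums to 2.79777; scaling by 4/2.79777 = 1.42971 puts the formula on 4 O.
Mg: 0.70167 × 1.42971 = 1.003 atoms per formula unit.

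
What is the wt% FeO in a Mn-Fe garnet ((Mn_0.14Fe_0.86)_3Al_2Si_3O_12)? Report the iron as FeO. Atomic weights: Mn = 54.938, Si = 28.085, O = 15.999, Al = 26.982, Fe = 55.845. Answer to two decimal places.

M((Mn_0.14Fe_0.86)_3Al_2Si_3O_12) = 497.361 g/mol; M(FeO) = 71.844 g/mol.
Moles FeO per formula unit = 2.58 Fe ÷ 1 = 2.5800.
FeO fraction = (2.5800 × 71.844) / 497.361 = 185.358/497.361 = 0.3727.

37.27 wt%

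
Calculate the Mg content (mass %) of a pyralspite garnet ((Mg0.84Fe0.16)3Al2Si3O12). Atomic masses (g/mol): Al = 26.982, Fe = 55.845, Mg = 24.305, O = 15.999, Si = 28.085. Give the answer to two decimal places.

Formula mass = 2.52×24.305 + 0.48×55.845 + 2×26.982 + 3×28.085 + 12×15.999 = 418.261 g/mol, of which 61.249 g is Mg.
So Mg makes up 61.249/418.261 = 0.1464 of the mass, i.e. 14.64%.

14.64 mass %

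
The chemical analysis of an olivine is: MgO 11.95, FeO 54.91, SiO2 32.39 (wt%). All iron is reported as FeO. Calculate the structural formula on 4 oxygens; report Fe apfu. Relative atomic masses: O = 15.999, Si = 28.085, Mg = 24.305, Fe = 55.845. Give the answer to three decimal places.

1.429 Fe apfu

MgO: 11.95/40.304 = 0.29650 mol → 0.29650 mol Mg, 0.29650 mol O.
FeO: 54.91/71.844 = 0.76429 mol → 0.76429 mol Fe, 0.76429 mol O.
SiO2: 32.39/60.083 = 0.53909 mol → 0.53909 mol Si, 1.07818 mol O.
Total oxygen = 2.13897 mol. Normalization factor = 4/2.13897 = 1.87006.
Fe per 4 O = 0.76429 × 1.87006 = 1.429.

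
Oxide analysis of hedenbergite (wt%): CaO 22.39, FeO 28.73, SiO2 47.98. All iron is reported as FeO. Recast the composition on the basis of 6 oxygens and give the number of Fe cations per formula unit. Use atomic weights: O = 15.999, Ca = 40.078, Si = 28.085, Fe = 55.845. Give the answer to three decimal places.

1.001 Fe apfu

CaO (M=56.077): mol = 0.39927; Ca = 0.39927, O = 0.39927.
FeO (M=71.844): mol = 0.39989; Fe = 0.39989, O = 0.39989.
SiO2 (M=60.083): mol = 0.79856; Si = 0.79856, O = 1.59712.
ΣO = 2.39628; factor = 6/ΣO = 2.50388.
Fe apfu = 0.39989 × 2.50388 = 1.001.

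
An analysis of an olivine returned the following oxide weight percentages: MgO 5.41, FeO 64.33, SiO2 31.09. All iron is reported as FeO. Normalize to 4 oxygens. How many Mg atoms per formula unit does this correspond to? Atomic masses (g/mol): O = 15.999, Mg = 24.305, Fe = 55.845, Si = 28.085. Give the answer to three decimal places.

MgO (M=40.304): mol = 0.13423; Mg = 0.13423, O = 0.13423.
FeO (M=71.844): mol = 0.89541; Fe = 0.89541, O = 0.89541.
SiO2 (M=60.083): mol = 0.51745; Si = 0.51745, O = 1.03490.
ΣO = 2.06454; factor = 4/ΣO = 1.93748.
Mg apfu = 0.13423 × 1.93748 = 0.260.

0.260 Mg apfu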